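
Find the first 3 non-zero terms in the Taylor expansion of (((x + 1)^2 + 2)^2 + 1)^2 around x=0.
344·x^2 + 240·x + 100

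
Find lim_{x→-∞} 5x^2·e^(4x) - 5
The product is a 0·∞ indeterminate form at x → -∞.
Rewrite the product as 5x^2 / e^(-4x) (an ∞/∞ form) and apply L'Hôpital, or use the standard hierarchy e^(4|x|) ≫ |x^2| as x → -∞.
The indeterminate product → 0, so the limit = -5.

Final answer: -5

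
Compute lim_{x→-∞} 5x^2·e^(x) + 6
The product is a 0·∞ indeterminate form at x → -∞.
Rewrite the product as 5x^2 / e^(-x) (an ∞/∞ form) and apply L'Hôpital, or use the standard hierarchy e^(|x|) ≫ |x^2| as x → -∞.
The indeterminate product → 0, so the limit = 6.

Final answer: 6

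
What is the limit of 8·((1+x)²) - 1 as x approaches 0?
Direct substitution at x = 0 gives 7.

Final answer: 7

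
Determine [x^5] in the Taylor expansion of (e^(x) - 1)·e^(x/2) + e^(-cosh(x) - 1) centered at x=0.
Expand to order 5: (e^(x) - 1)·e^(x/2) + e^(-cosh(x) - 1) = 121·x^5/1920 + x^4·(e^(-2)/12 + 5/24) + 13·x^3/24 + x^2·(1 - e^(-2)/2) + x + e^(-2) + O(x^6).
The coefficient of x^5 is 121/1920.

Final answer: 121/1920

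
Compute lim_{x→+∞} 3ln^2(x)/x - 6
The quotient is an ∞/∞ indeterminate form as x → +∞.
The polynomial denominator x dominates the logarithmic numerator (any positive power of x ≫ ln^2(x) as x → ∞), so the quotient → 0.
Adding the constant: 0 - 6 = -6. Limit = -6.

Final answer: -6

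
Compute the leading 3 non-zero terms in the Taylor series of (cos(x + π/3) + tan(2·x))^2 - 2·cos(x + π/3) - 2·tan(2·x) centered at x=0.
x^2·(1/4 + (4 - √(3))^2/4) + x·(-2 + √(3)/2) - 3/4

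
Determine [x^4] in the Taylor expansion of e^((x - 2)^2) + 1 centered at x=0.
Expand to order 4: e^((x - 2)^2) + 1 = 115·x^4·e^(4)/6 - 44·x^3·e^(4)/3 + 9·x^2·e^(4) - 4·x·e^(4) + 1 + e^(4) + O(x^5).
The coefficient of x^4 is 115·e^(4)/6.

Final answer: 115·e^(4)/6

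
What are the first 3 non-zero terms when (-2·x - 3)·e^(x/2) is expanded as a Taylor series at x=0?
-11·x^2/8 - 7·x/2 - 3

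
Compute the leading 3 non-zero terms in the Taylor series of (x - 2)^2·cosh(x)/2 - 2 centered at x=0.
-x^3 + 3·x^2/2 - 2·x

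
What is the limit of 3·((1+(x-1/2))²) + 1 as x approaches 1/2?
Direct substitution at x = 1/2 gives 4.

Final answer: 4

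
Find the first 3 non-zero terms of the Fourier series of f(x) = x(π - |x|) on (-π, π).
8·sin(x)/π + 8·sin(3·x)/(27·π) + 8·sin(5·x)/(125·π)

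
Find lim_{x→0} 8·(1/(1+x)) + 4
Direct substitution at x = 0 gives 12.

Final answer: 12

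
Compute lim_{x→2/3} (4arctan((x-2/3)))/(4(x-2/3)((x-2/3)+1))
Both numerator and denominator → 0 as x → 2/3; this is a 0/0 indeterminate form.
Expand each to leading order near x = 2/3: numerator ~ 4·(x - 2/3), denominator ~ 4·(x - 2/3).
The limit of the ratio is 1.

Final answer: 1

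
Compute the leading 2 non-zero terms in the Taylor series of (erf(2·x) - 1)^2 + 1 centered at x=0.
-8·x/√(π) + 2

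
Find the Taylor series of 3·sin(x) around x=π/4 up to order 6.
3·√(2)/2 + 3·√(2)·(x - π/4)/2 - 3·√(2)·(x - π/4)^2/4 - √(2)·(x - π/4)^3/4 + √(2)·(x - π/4)^4/16 + √(2)·(x - π/4)^5/80 - √(2)·(x - π/4)^6/480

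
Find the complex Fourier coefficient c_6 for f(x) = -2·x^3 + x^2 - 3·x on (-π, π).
Compute the real Fourier coefficients first: a_6 = 1/9, b_6 = 8/9 + 2·π^2/3.
Then c_6 = (a_6 − i·b_6)/2 = 1/18 - i·π^2/3 - 4·i/9.

Final answer: 1/18 - i·π^2/3 - 4·i/9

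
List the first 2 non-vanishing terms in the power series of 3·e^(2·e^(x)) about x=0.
6·x·e^(2) + 3·e^(2)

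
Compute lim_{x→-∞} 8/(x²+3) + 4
Evaluate the dominant behaviour as x → -∞; each term tends to a finite value or vanishes.
Limit = 4.

Final answer: 4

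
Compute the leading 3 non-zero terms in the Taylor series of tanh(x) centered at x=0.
2·x^5/15 - x^3/3 + x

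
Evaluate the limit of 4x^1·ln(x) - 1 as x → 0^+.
The product is a 0·∞ indeterminate form at x → 0⁺.
Rewrite the product as 4·ln(x) / x^(-1) and apply L'Hôpital, or use the standard hierarchy x^(-1) ≫ |ln x| as x → 0⁺.
The indeterminate product → 0, so the limit = -1.

Final answer: -1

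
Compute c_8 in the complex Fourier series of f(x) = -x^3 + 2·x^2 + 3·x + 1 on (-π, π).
Compute the real Fourier coefficients first: a_8 = 1/8, b_8 = -99/128 + π^2/4.
Then c_8 = (a_8 − i·b_8)/2 = 1/16 - i·π^2/8 + 99·i/256.

Final answer: 1/16 - i·π^2/8 + 99·i/256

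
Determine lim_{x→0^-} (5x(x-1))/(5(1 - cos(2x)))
Both numerator and denominator → 0 as x → 0^-; this is a 0/0 indeterminate form.
Expand each to leading order near x = 0: numerator ~ -5·x, denominator ~ 10·x^2.
The limit of the ratio is ∞.

Final answer: ∞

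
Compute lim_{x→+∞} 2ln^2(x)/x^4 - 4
The quotient is an ∞/∞ indeterminate form as x → +∞.
The polynomial denominator x^4 dominates the logarithmic numerator (any positive power of x ≫ ln^2(x) as x → ∞), so the quotient → 0.
Adding the constant: 0 - 4 = -4. Limit = -4.

Final answer: -4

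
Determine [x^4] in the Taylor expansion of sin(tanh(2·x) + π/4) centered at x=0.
Expand to order 4: sin(tanh(2·x) + π/4) = 3·√(2)·x^4 - 2·√(2)·x^3 - √(2)·x^2 + √(2)·x + √(2)/2 + O(x^5).
The coefficient of x^4 is 3·√(2).

Final answer: 3·√(2)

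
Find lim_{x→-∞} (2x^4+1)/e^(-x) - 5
The quotient is an ∞/∞ indeterminate form as x → -∞.
Compare growth rates of the dominant terms (exponentials ≫ polynomials ≫ logarithms), or apply L'Hôpital's rule; the quotient → 0.
Adding the constant: 0 - 5 = -5. Limit = -5.

Final answer: -5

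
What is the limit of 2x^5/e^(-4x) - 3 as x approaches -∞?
The quotient is an ∞/∞ indeterminate form as x → -∞.
Compare growth rates of the dominant terms (exponentials ≫ polynomials ≫ logarithms), or apply L'Hôpital's rule; the quotient → 0.
Adding the constant: 0 - 3 = -3. Limit = -3.

Final answer: -3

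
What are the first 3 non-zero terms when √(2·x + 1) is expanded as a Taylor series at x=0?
-x^2/2 + x + 1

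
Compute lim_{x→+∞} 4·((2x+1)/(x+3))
Evaluate the dominant behaviour as x → +∞; each term tends to a finite value or vanishes.
Limit = 8.

Final answer: 8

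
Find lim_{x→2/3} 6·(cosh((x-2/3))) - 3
Direct substitution at x = 2/3 gives 3.

Final answer: 3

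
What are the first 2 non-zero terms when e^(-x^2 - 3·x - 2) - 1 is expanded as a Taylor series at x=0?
-3·x·e^(-2) - 1 + e^(-2)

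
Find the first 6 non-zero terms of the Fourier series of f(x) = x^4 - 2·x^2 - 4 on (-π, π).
(56 - 8·π^2)·cos(x) + (-5 + 2·π^2)·cos(2·x) + (40/27 - 8·π^2/9)·cos(3·x) + (-11/16 + π^2/2)·cos(4·x) + (248/625 - 8·π^2/25)·cos(5·x) - 2·π^2/3 - 4 + π^4/5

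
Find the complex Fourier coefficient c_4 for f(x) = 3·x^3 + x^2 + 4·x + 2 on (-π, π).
Compute the real Fourier coefficients first: a_4 = 1/4, b_4 = -3·π^2/2 - 23/16.
Then c_4 = (a_4 − i·b_4)/2 = 1/8 + 23·i/32 + 3·i·π^2/4.

Final answer: 1/8 + 23·i/32 + 3·i·π^2/4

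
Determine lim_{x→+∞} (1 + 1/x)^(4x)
As x → +∞: write (1 + 1/x)^(4x) = ((1 + 1/x)^x)^4 → (e^1)^4 = e^4.
Limit = e^(4).

Final answer: e^(4)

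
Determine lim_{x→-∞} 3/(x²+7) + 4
Evaluate the dominant behaviour as x → -∞; each term tends to a finite value or vanishes.
Limit = 4.

Final answer: 4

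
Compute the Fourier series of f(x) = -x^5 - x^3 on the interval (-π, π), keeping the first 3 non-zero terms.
(-228 - 2·π^4 + 38·π^2)·sin(x) + (-4·π^2 + 6 + π^4)·sin(2·x) + (-2·π^4/3 - 44/81 + 22·π^2/27)·sin(3·x)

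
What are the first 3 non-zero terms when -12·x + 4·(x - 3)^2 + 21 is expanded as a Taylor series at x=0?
4·x^2 - 36·x + 57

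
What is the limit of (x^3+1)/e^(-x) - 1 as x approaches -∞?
The quotient is an ∞/∞ indeterminate form as x → -∞.
Compare growth rates of the dominant terms (exponentials ≫ polynomials ≫ logarithms), or apply L'Hôpital's rule; the quotient → 0.
Adding the constant: 0 - 1 = -1. Limit = -1.

Final answer: -1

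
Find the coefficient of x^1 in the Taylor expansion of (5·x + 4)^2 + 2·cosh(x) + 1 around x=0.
Expand to order 1: (5·x + 4)^2 + 2·cosh(x) + 1 = 40·x + 19 + O(x^2).
The coefficient of x^1 is 40.

Final answer: 40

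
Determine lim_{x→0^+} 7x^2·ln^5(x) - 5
The product is a 0·∞ indeterminate form at x → 0⁺.
Rewrite the product as 7·ln^5(x) / x^(-2) and apply L'Hôpital, or use the standard hierarchy x^(-2) ≫ |ln x|^5 as x → 0⁺.
The indeterminate product → 0, so the limit = -5.

Final answer: -5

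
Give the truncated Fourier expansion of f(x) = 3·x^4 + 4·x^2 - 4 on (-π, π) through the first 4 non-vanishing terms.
(128 - 24·π^2)·cos(x) + (-5 + 6·π^2)·cos(2·x) - 8·π^2·cos(3·x)/3 - 4 + 4·π^2/3 + 3·π^4/5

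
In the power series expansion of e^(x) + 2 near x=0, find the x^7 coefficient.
Expand to order 7: e^(x) + 2 = x^7/5040 + x^6/720 + x^5/120 + x^4/24 + x^3/6 + x^2/2 + x + 3 + O(x^8).
The coefficient of x^7 is 1/5040.

Final answer: 1/5040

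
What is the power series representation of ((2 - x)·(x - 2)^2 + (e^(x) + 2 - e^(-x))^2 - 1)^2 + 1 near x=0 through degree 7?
263·x^7/315 + 1357·x^6/45 - 38·x^5/15 + 380·x^4/3 - 218·x^3/3 + 236·x^2 - 88·x + 122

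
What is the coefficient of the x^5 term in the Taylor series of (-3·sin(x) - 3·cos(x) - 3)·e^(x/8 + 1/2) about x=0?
Expand to order 5: (-3·sin(x) - 3·cos(x) - 3)·e^(x/8 + 1/2) = -4753·x^5·e^(1/2)/131072 - 849·x^4·e^(1/2)/16384 + 339·x^3·e^(1/2)/512 + 69·x^2·e^(1/2)/64 - 15·x·e^(1/2)/4 - 6·e^(1/2) + O(x^6).
The coefficient of x^5 is -4753·e^(1/2)/131072.

Final answer: -4753·e^(1/2)/131072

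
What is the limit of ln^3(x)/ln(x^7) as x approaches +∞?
This is an ∞/∞ indeterminate form as x → +∞.
Write ln(x^7) = 7·ln(x), reducing the quotient to ln^2(x)/7 → ∞.
Limit = ∞.

Final answer: ∞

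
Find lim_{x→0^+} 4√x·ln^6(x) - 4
The product is a 0·∞ indeterminate form at x → 0⁺.
Rewrite the product as 4·ln^6(x) / x^(-1/2) and apply L'Hôpital, or use the standard hierarchy x^(-1/2) ≫ |ln x|^6 as x → 0⁺.
The indeterminate product → 0, so the limit = -4.

Final answer: -4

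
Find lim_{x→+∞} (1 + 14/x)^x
As x → +∞: this is the defining limit (1 + 14/x)^x → e^14.
Limit = e^(14).

Final answer: e^(14)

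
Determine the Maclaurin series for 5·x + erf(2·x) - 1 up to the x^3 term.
-16·x^3/(3·√(π)) + x·(4/√(π) + 5) - 1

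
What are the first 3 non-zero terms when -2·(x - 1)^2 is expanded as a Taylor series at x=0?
-2·x^2 + 4·x - 2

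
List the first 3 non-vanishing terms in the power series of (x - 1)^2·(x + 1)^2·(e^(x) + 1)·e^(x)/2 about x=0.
-3·x^2/4 + 3·x/2 + 1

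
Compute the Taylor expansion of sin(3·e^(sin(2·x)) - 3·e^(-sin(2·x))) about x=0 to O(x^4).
-288·x^3 + 12·x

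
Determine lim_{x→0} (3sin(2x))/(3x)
Both numerator and denominator → 0 as x → 0; this is a 0/0 indeterminate form.
Expand each to leading order near x = 0: numerator ~ 6·x, denominator ~ 3·x.
The limit of the ratio is 2.

Final answer: 2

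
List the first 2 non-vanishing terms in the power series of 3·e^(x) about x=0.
3·x + 3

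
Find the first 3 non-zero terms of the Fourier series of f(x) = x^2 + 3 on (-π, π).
-4·cos(x) + cos(2·x) + 3 + π^2/3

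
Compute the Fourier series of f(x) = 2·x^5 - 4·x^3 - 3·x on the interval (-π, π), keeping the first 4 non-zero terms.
(-88·π^2 + 4·π^4 + 522)·sin(x) + (-2·π^4 - 18 + 14·π^2)·sin(2·x) + (-152·π^2/27 + 142/81 + 4·π^4/3)·sin(3·x) + (-π^4 + 9/32 + 13·π^2/4)·sin(4·x)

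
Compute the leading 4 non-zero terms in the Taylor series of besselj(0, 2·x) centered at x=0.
-x^6/36 + x^4/4 - x^2 + 1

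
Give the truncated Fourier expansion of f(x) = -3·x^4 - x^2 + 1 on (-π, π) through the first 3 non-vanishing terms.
(-140 + 24·π^2)·cos(x) + (8 - 6·π^2)·cos(2·x) - 3·π^4/5 - π^2/3 + 1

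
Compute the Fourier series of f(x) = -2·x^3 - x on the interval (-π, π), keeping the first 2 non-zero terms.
(22 - 4·π^2)·sin(x) + (-2 + 2·π^2)·sin(2·x)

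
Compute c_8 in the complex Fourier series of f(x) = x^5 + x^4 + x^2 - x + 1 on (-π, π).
Compute the real Fourier coefficients first: a_8 = 13/256 + π^2/8, b_8 = -π^4/4 + 497/2048 + 5·π^2/64.
Then c_8 = (a_8 − i·b_8)/2 = 13/512 + π^2/16 - 5·i·π^2/128 - 497·i/4096 + i·π^4/8.

Final answer: 13/512 + π^2/16 - 5·i·π^2/128 - 497·i/4096 + i·π^4/8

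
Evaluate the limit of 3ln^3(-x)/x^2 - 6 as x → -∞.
The quotient is an ∞/∞ indeterminate form as x → -∞.
Compare growth rates of the dominant terms (exponentials ≫ polynomials ≫ logarithms), or apply L'Hôpital's rule; the quotient → 0.
Adding the constant: 0 - 6 = -6. Limit = -6.

Final answer: -6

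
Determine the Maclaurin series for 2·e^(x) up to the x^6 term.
x^6/360 + x^5/60 + x^4/12 + x^3/3 + x^2 + 2·x + 2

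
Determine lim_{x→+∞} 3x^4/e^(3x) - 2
The quotient is an ∞/∞ indeterminate form as x → +∞.
The exponential denominator e^(3x) dominates the polynomial numerator (e^x ≫ x^4 as x → ∞), so the quotient → 0.
Adding the constant: 0 - 2 = -2. Limit = -2.

Final answer: -2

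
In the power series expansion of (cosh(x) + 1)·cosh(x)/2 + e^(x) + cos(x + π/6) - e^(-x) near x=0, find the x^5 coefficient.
Expand to order 5: (cosh(x) + 1)·cosh(x)/2 + e^(x) + cos(x + π/6) - e^(-x) = x^5/80 + x^4·(√(3)/48 + 3/16) + 5·x^3/12 + x^2·(3/4 - √(3)/4) + 3·x/2 + √(3)/2 + 1 + O(x^6).
The coefficient of x^5 is 1/80.

Final answer: 1/80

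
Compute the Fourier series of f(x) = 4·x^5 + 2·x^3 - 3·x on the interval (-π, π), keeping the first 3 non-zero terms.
(-156·π^2 + 8·π^4 + 930)·sin(x) + (-4·π^4 - 24 + 18·π^2)·sin(2·x) + (-124·π^2/27 + 86/81 + 8·π^4/3)·sin(3·x)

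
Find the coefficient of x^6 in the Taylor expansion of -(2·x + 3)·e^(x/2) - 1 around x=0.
Expand to order 6: -(2·x + 3)·e^(x/2) - 1 = -3·x^6/5120 - 23·x^5/3840 - 19·x^4/384 - 5·x^3/16 - 11·x^2/8 - 7·x/2 - 4 + O(x^7).
The coefficient of x^6 is -3/5120.

Final answer: -3/5120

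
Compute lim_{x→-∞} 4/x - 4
Evaluate the dominant behaviour as x → -∞; each term tends to a finite value or vanishes.
Limit = -4.

Final answer: -4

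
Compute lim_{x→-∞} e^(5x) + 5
Evaluate the dominant behaviour as x → -∞; each term tends to a finite value or vanishes.
Limit = 5.

Final answer: 5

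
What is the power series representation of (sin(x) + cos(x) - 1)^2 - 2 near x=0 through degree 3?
-x^3 + x^2 - 2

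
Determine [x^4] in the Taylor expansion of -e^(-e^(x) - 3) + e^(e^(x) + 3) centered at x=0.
Expand to order 4: -e^(-e^(x) - 3) + e^(e^(x) + 3) = x^4·(-e^(-4)/24 + 5·e^(4)/8) + x^3·(-e^(-4)/6 + 5·e^(4)/6) + x^2·e^(4) + x·(e^(-4) + e^(4)) - e^(-4) + e^(4) + O(x^5).
The coefficient of x^4 is -e^(-4)/24 + 5·e^(4)/8.

Final answer: -e^(-4)/24 + 5·e^(4)/8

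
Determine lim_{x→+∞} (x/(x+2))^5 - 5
As x → +∞: x/(x+2) = 1/(1 + 2/x) → 1, and the 5th power of a limit-1 base also → 1; with the additive constant, 1 - 5 = -4.
Limit = -4.

Final answer: -4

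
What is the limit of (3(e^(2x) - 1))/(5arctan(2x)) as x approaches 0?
Both numerator and denominator → 0 as x → 0; this is a 0/0 indeterminate form.
Expand each to leading order near x = 0: numerator ~ 6·x, denominator ~ 10·x.
The limit of the ratio is 3/5.

Final answer: 3/5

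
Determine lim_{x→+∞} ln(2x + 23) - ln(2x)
This is an ∞ − ∞ indeterminate form.
Combine the logarithms: ln(2x+23) − ln(2x) = ln((2x+23)/(2x)) = ln(1 + 23/(2x)) → ln(1) = 0.
Limit = 0.

Final answer: 0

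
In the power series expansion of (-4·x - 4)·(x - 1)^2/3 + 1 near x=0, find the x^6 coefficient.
Expand to order 6: (-4·x - 4)·(x - 1)^2/3 + 1 = -4·x^3/3 + 4·x^2/3 + 4·x/3 - 1/3 + O(x^7).
The coefficient of x^6 is 0.

Final answer: 0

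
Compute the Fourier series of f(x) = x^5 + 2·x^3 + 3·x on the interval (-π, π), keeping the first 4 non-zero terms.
(-36·π^2 + 2·π^4 + 222)·sin(x) + (-π^4 - 15/2 + 3·π^2)·sin(2·x) + (-4·π^2/27 + 170/81 + 2·π^4/3)·sin(3·x) + (-π^4/2 - 3·π^2/8 - 87/64)·sin(4·x)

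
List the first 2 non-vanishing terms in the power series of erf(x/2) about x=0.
-x^3/(12·√(π)) + x/√(π)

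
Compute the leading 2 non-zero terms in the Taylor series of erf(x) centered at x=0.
-2·x^3/(3·√(π)) + 2·x/√(π)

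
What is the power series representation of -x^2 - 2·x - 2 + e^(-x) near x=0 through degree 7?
-x^7/5040 + x^6/720 - x^5/120 + x^4/24 - x^3/6 - x^2/2 - 3·x - 1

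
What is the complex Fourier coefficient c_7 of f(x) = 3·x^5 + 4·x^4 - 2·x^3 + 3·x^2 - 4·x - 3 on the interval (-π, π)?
Compute the real Fourier coefficients first: a_7 = -32·π^2/49 - 396/2401, b_7 = -316·π^2/343 - 17312/16807 + 6·π^4/7.
Then c_7 = (a_7 − i·b_7)/2 = -16·π^2/49 - 198/2401 - 3·i·π^4/7 + 8656·i/16807 + 158·i·π^2/343.

Final answer: -16·π^2/49 - 198/2401 - 3·i·π^4/7 + 8656·i/16807 + 158·i·π^2/343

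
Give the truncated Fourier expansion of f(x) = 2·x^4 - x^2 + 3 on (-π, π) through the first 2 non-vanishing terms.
(100 - 16·π^2)·cos(x) - π^2/3 + 3 + 2·π^4/5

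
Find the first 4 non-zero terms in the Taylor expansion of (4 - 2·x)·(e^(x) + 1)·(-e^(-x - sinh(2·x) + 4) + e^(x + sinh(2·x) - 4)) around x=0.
x^3·(139·e^(-4)/3 + 47·e^(4)) + x^2·(-36·e^(4) + 36·e^(-4)) + x·(24·e^(-4) + 24·e^(4)) - 8·e^(4) + 8·e^(-4)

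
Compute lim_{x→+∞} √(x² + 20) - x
This is an ∞ − ∞ indeterminate form.
Multiply and divide by the conjugate √(x²+20) + x; the x² terms cancel, leaving 20/(√(x²+20)+x) → 0.
Limit = 0.

Final answer: 0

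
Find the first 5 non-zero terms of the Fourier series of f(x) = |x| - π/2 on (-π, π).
-4·cos(x)/π - 4·cos(3·x)/(9·π) - 4·cos(5·x)/(25·π) - 4·cos(7·x)/(49·π) - 4·cos(9·x)/(81·π)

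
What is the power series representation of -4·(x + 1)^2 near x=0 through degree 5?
-4·x^2 - 8·x - 4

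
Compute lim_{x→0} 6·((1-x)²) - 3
Direct substitution at x = 0 gives 3.

Final answer: 3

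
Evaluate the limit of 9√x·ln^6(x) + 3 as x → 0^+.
The product is a 0·∞ indeterminate form at x → 0⁺.
Rewrite the product as 9·ln^6(x) / x^(-1/2) and apply L'Hôpital, or use the standard hierarchy x^(-1/2) ≫ |ln x|^6 as x → 0⁺.
The indeterminate product → 0, so the limit = 3.

Final answer: 3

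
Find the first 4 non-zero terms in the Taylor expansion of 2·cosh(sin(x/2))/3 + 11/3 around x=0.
-x^6/23040 - x^4/192 + x^2/12 + 13/3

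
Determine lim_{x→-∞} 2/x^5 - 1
Evaluate the dominant behaviour as x → -∞; each term tends to a finite value or vanishes.
Limit = -1.

Final answer: -1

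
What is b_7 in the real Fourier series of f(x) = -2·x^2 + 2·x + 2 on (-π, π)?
b_7 = (1/π) ∫_{-π}^{π} f(x)·sin(7x) dx.
Evaluate the integral (use parity and integration by parts as needed): b_7 = 4/7.

Final answer: 4/7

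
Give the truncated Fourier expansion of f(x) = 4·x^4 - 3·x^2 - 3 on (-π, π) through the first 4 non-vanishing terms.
(204 - 32·π^2)·cos(x) + (-15 + 8·π^2)·cos(2·x) + (100/27 - 32·π^2/9)·cos(3·x) - π^2 - 3 + 4·π^4/5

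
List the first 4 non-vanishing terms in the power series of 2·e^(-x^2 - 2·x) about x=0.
4·x^3/3 + 2·x^2 - 4·x + 2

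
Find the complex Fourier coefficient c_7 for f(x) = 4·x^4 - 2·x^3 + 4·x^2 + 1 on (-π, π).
Compute the real Fourier coefficients first: a_7 = -32·π^2/49 - 592/2401, b_7 = 24/343 - 4·π^2/7.
Then c_7 = (a_7 − i·b_7)/2 = -16·π^2/49 - 296/2401 - 12·i/343 + 2·i·π^2/7.

Final answer: -16·π^2/49 - 296/2401 - 12·i/343 + 2·i·π^2/7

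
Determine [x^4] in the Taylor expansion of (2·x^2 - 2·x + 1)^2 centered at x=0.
Expand to order 4: (2·x^2 - 2·x + 1)^2 = 4·x^4 - 8·x^3 + 8·x^2 - 4·x + 1 + O(x^5).
The coefficient of x^4 is 4.

Final answer: 4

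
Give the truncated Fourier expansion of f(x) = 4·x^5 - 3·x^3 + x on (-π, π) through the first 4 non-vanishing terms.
(-166·π^2 + 8·π^4 + 998)·sin(x) + (-4·π^4 - 71/2 + 23·π^2)·sin(2·x) + (-214·π^2/27 + 482/81 + 8·π^4/3)·sin(3·x) + (-2·π^4 - 2 + 4·π^2)·sin(4·x)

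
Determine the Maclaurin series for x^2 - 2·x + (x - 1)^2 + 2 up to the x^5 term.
2·x^2 - 4·x + 3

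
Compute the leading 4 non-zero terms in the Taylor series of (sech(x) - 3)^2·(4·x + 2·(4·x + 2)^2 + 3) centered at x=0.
72·x^3 + 150·x^2 + 144·x + 44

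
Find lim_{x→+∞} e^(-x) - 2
Evaluate the dominant behaviour as x → +∞; each term tends to a finite value or vanishes.
Limit = -2.

Final answer: -2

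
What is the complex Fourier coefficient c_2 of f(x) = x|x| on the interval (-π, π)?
Compute the real Fourier coefficients first: a_2 = 0, b_2 = -π.
Then c_2 = (a_2 − i·b_2)/2 = i·π/2.

Final answer: i·π/2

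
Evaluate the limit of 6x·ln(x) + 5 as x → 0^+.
The product is a 0·∞ indeterminate form at x → 0⁺.
Rewrite the product as 6·ln(x) / x^(-1) and apply L'Hôpital, or use the standard hierarchy x^(-1) ≫ |ln x| as x → 0⁺.
The indeterminate product → 0, so the limit = 5.

Final answer: 5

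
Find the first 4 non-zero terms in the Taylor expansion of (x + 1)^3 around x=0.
x^3 + 3·x^2 + 3·x + 1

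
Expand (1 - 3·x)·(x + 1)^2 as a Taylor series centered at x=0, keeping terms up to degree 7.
-3·x^3 - 5·x^2 - x + 1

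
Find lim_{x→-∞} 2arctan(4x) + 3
Evaluate the dominant behaviour as x → -∞; each term tends to a finite value or vanishes.
Limit = 3 - π.

Final answer: 3 - π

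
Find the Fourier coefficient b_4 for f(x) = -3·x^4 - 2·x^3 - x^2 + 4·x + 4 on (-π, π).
b_4 = (1/π) ∫_{-π}^{π} f(x)·sin(4x) dx.
Evaluate the integral (use parity and integration by parts as needed): b_4 = -19/8 + π^2.

Final answer: -19/8 + π^2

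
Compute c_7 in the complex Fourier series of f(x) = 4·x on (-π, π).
Compute the real Fourier coefficients first: a_7 = 0, b_7 = 8/7.
Then c_7 = (a_7 − i·b_7)/2 = -4·i/7.

Final answer: -4·i/7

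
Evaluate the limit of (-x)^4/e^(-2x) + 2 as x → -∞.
The quotient is an ∞/∞ indeterminate form as x → -∞.
Compare growth rates of the dominant terms (exponentials ≫ polynomials ≫ logarithms), or apply L'Hôpital's rule; the quotient → 0.
Adding the constant: 0 + 2 = 2. Limit = 2.

Final answer: 2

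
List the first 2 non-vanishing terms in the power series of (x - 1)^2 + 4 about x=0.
5 - 2·x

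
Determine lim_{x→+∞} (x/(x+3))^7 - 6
As x → +∞: x/(x+3) = 1/(1 + 3/x) → 1, and the 7th power of a limit-1 base also → 1; with the additive constant, 1 - 6 = -5.
Limit = -5.

Final answer: -5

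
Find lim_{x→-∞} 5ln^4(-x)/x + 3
The quotient is an ∞/∞ indeterminate form as x → -∞.
Compare growth rates of the dominant terms (exponentials ≫ polynomials ≫ logarithms), or apply L'Hôpital's rule; the quotient → 0.
Adding the constant: 0 + 3 = 3. Limit = 3.

Final answer: 3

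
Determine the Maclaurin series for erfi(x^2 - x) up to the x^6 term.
5·x^6/(3·√(π)) - 11·x^5/(5·√(π)) + 2·x^4/√(π) - 2·x^3/(3·√(π)) + 2·x^2/√(π) - 2·x/√(π)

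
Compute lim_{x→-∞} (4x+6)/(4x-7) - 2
Evaluate the dominant behaviour as x → -∞; each term tends to a finite value or vanishes.
Limit = -1.

Final answer: -1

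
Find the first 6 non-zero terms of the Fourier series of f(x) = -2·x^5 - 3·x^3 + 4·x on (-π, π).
(-436 - 4·π^4 + 74·π^2)·sin(x) + (-7·π^2 + 13/2 + 2·π^4)·sin(2·x) + (-4·π^4/3 + 164/81 + 26·π^2/27)·sin(3·x) + (-67/32 + π^2/4 + π^4)·sin(4·x) + (-4·π^4/5 - 14·π^2/25 + 1084/625)·sin(5·x) + (-233/162 + 17·π^2/27 + 2·π^4/3)·sin(6·x)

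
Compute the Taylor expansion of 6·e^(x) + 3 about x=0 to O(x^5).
x^4/4 + x^3 + 3·x^2 + 6·x + 9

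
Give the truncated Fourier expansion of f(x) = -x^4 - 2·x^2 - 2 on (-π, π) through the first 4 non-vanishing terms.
(-40 + 8·π^2)·cos(x) + (1 - 2·π^2)·cos(2·x) + (8/27 + 8·π^2/9)·cos(3·x) - π^4/5 - 2·π^2/3 - 2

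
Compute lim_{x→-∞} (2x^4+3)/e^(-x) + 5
The quotient is an ∞/∞ indeterminate form as x → -∞.
Compare growth rates of the dominant terms (exponentials ≫ polynomials ≫ logarithms), or apply L'Hôpital's rule; the quotient → 0.
Adding the constant: 0 + 5 = 5. Limit = 5.

Final answer: 5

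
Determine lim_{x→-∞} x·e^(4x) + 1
The product is a 0·∞ indeterminate form at x → -∞.
Rewrite the product as x / e^(-4x) (an ∞/∞ form) and apply L'Hôpital, or use the standard hierarchy e^(4|x|) ≫ |x| as x → -∞.
The indeterminate product → 0, so the limit = 1.

Final answer: 1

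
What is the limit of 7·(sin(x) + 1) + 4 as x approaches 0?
Direct substitution at x = 0 gives 11.

Final answer: 11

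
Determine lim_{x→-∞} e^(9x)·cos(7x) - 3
Evaluate the dominant behaviour as x → -∞; each term tends to a finite value or vanishes.
Limit = -3.

Final answer: -3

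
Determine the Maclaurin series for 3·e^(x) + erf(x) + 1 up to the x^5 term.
x^5·(1/40 + 1/(5·√(π))) + x^4/8 + x^3·(1/2 - 2/(3·√(π))) + 3·x^2/2 + x·(2/√(π) + 3) + 4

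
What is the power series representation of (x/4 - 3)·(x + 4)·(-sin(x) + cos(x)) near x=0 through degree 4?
-23·x^4/24 - 5·x^3/4 + 33·x^2/4 + 10·x - 12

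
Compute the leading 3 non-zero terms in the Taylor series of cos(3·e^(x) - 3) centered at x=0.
-9·x^3/2 - 9·x^2/2 + 1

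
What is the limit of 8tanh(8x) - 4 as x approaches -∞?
Evaluate the dominant behaviour as x → -∞; each term tends to a finite value or vanishes.
Limit = -12.

Final answer: -12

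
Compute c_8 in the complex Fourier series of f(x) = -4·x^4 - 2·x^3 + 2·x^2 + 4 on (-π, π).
Compute the real Fourier coefficients first: a_8 = 11/64 - π^2/2, b_8 = -3/64 + π^2/2.
Then c_8 = (a_8 − i·b_8)/2 = -π^2/4 + 11/128 - i·π^2/4 + 3·i/128.

Final answer: -π^2/4 + 11/128 - i·π^2/4 + 3·i/128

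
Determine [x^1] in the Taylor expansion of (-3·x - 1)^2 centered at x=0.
Expand to order 1: (-3·x - 1)^2 = 6·x + 1 + O(x^2).
The coefficient of x^1 is 6.

Final answer: 6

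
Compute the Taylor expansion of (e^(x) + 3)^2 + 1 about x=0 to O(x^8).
67·x^7/2520 + 7·x^6/72 + 19·x^5/60 + 11·x^4/12 + 7·x^3/3 + 5·x^2 + 8·x + 17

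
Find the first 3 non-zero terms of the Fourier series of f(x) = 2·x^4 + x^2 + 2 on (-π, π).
(92 - 16·π^2)·cos(x) + (-5 + 4·π^2)·cos(2·x) + 2 + π^2/3 + 2·π^4/5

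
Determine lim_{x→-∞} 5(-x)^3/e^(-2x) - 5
The quotient is an ∞/∞ indeterminate form as x → -∞.
Compare growth rates of the dominant terms (exponentials ≫ polynomials ≫ logarithms), or apply L'Hôpital's rule; the quotient → 0.
Adding the constant: 0 - 5 = -5. Limit = -5.

Final answer: -5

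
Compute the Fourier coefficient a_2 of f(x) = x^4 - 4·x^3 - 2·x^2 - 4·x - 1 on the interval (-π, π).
a_2 = (1/π) ∫_{-π}^{π} f(x)·cos(2x) dx.
Evaluate the integral (use parity and integration by parts as needed): a_2 = -5 + 2·π^2.

Final answer: -5 + 2·π^2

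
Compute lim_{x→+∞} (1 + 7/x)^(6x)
As x → +∞: write (1 + 7/x)^(6x) = ((1 + 7/x)^x)^6 → (e^7)^6 = e^42.
Limit = e^(42).

Final answer: e^(42)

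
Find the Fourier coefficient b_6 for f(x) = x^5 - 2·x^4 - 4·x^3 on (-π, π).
b_6 = (1/π) ∫_{-π}^{π} f(x)·sin(6x) dx.
Evaluate the integral (use parity and integration by parts as needed): b_6 = -π^4/3 - 41/162 + 41·π^2/27.

Final answer: -π^4/3 - 41/162 + 41·π^2/27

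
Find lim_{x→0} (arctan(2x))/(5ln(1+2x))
Both numerator and denominator → 0 as x → 0; this is a 0/0 indeterminate form.
Expand each to leading order near x = 0: numerator ~ 2·x, denominator ~ 10·x.
The limit of the ratio is 1/5.

Final answer: 1/5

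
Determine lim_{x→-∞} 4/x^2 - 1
Evaluate the dominant behaviour as x → -∞; each term tends to a finite value or vanishes.
Limit = -1.

Final answer: -1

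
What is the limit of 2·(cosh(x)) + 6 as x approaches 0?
Direct substitution at x = 0 gives 8.

Final answer: 8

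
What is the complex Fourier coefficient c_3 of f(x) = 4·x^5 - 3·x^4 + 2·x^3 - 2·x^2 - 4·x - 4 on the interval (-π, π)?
Compute the real Fourier coefficients first: a_3 = -8/9 + 8·π^2/3, b_3 = -124·π^2/27 + 32/81 + 8·π^4/3.
Then c_3 = (a_3 − i·b_3)/2 = -4/9 + 4·π^2/3 - 4·i·π^4/3 - 16·i/81 + 62·i·π^2/27.

Final answer: -4/9 + 4·π^2/3 - 4·i·π^4/3 - 16·i/81 + 62·i·π^2/27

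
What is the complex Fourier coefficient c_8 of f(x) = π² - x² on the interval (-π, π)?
Compute the real Fourier coefficients first: a_8 = -1/16, b_8 = 0.
Then c_8 = (a_8 − i·b_8)/2 = -1/32.

Final answer: -1/32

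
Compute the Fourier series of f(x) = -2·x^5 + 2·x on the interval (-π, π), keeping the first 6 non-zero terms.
(-476 - 4·π^4 + 80·π^2)·sin(x) + (-10·π^2 + 13 + 2·π^4)·sin(2·x) + (-4·π^4/3 - 52/81 + 80·π^2/27)·sin(3·x) + (-5·π^2/4 - 17/32 + π^4)·sin(4·x) + (-4·π^4/5 + 404/625 + 16·π^2/25)·sin(5·x) + (-10·π^2/27 - 49/81 + 2·π^4/3)·sin(6·x)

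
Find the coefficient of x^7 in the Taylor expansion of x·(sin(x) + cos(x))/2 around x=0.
Expand to order 7: x·(sin(x) + cos(x))/2 = -x^7/1440 + x^6/240 + x^5/48 - x^4/12 - x^3/4 + x^2/2 + x/2 + O(x^8).
The coefficient of x^7 is -1/1440.

Final answer: -1/1440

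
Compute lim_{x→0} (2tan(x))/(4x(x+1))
Both numerator and denominator → 0 as x → 0; this is a 0/0 indeterminate form.
Expand each to leading order near x = 0: numerator ~ 2·x, denominator ~ 4·x.
The limit of the ratio is 1/2.

Final answer: 1/2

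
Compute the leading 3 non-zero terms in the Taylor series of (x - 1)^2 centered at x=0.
x^2 - 2·x + 1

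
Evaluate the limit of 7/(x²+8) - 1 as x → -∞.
Evaluate the dominant behaviour as x → -∞; each term tends to a finite value or vanishes.
Limit = -1.

Final answer: -1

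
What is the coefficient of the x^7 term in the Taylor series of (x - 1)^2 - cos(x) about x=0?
Expand to order 7: (x - 1)^2 - cos(x) = x^6/720 - x^4/24 + 3·x^2/2 - 2·x + O(x^8).
The coefficient of x^7 is 0.

Final answer: 0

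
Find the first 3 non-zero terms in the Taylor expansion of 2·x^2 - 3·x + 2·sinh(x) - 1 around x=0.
2·x^2 - x - 1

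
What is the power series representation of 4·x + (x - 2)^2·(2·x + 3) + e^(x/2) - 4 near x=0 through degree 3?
97·x^3/48 - 39·x^2/8 + x/2 + 9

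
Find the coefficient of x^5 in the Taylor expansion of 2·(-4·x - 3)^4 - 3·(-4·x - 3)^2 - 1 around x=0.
Expand to order 5: 2·(-4·x - 3)^4 - 3·(-4·x - 3)^2 - 1 = 512·x^4 + 1536·x^3 + 1680·x^2 + 792·x + 134 + O(x^6).
The coefficient of x^5 is 0.

Final answer: 0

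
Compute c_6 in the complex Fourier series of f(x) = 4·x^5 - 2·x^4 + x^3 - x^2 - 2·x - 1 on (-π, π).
Compute the real Fourier coefficients first: a_6 = -4·π^2/9 - 1/27, b_6 = -4·π^4/3 + 97/162 + 11·π^2/27.
Then c_6 = (a_6 − i·b_6)/2 = -2·π^2/9 - 1/54 - 11·i·π^2/54 - 97·i/324 + 2·i·π^4/3.

Final answer: -2·π^2/9 - 1/54 - 11·i·π^2/54 - 97·i/324 + 2·i·π^4/3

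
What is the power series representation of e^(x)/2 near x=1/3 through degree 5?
e^(1/3)/2 + e^(1/3)·(x - 1/3)/2 + e^(1/3)·(x - 1/3)^2/4 + e^(1/3)·(x - 1/3)^3/12 + e^(1/3)·(x - 1/3)^4/48 + e^(1/3)·(x - 1/3)^5/240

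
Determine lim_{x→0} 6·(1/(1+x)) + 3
Direct substitution at x = 0 gives 9.

Final answer: 9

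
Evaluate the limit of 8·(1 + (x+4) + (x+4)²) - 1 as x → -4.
Direct substitution at x = -4 gives 7.

Final answer: 7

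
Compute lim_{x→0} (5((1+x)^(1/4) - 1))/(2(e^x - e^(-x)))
Both numerator and denominator → 0 as x → 0; this is a 0/0 indeterminate form.
Expand each to leading order near x = 0: numerator ~ 5·x/4, denominator ~ 4·x.
The limit of the ratio is 5/16.

Final answer: 5/16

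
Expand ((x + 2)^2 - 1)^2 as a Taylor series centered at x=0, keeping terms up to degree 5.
x^4 + 8·x^3 + 22·x^2 + 24·x + 9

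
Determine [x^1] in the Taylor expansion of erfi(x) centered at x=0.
Expand to order 1: erfi(x) = 2·x/√(π) + O(x^2).
The coefficient of x^1 is 2/√(π).

Final answer: 2/√(π)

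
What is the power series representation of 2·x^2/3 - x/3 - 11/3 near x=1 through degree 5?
-10/3 + (x - 1) + 2·(x - 1)^2/3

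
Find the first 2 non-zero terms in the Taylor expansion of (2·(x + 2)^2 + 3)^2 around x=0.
176·x + 121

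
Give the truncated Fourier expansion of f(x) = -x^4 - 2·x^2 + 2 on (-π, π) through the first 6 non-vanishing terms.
(-40 + 8·π^2)·cos(x) + (1 - 2·π^2)·cos(2·x) + (8/27 + 8·π^2/9)·cos(3·x) + (-π^2/2 - 5/16)·cos(4·x) + (152/625 + 8·π^2/25)·cos(5·x) - π^4/5 - 2·π^2/3 + 2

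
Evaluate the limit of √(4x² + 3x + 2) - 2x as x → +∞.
As x → +∞: multiply by the conjugate to get (3x+2)/(√(4x²+3x+2)+2x); the denominator ~ 4x, so the limit is 3/4.
Limit = 3/4.

Final answer: 3/4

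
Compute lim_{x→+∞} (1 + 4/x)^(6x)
As x → +∞: write (1 + 4/x)^(6x) = ((1 + 4/x)^x)^6 → (e^4)^6 = e^24.
Limit = e^(24).

Final answer: e^(24)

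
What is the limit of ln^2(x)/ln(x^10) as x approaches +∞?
This is an ∞/∞ indeterminate form as x → +∞.
Write ln(x^10) = 10·ln(x), reducing the quotient to ln(x)/10 → ∞.
Limit = ∞.

Final answer: ∞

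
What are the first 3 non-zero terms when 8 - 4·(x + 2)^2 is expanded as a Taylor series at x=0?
-4·x^2 - 16·x - 8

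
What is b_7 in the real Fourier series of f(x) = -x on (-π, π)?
b_7 = (1/π) ∫_{-π}^{π} f(x)·sin(7x) dx.
Evaluate the integral (use parity and integration by parts as needed): b_7 = -2/7.

Final answer: -2/7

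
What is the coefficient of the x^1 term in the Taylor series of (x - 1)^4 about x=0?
Expand to order 1: (x - 1)^4 = 1 - 4·x + O(x^2).
The coefficient of x^1 is -4.

Final answer: -4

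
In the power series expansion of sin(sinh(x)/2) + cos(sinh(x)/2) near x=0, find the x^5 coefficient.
Expand to order 5: sin(sinh(x)/2) + cos(sinh(x)/2) = -23·x^5/3840 - 5·x^4/128 + x^3/16 - x^2/8 + x/2 + 1 + O(x^6).
The coefficient of x^5 is -23/3840.

Final answer: -23/3840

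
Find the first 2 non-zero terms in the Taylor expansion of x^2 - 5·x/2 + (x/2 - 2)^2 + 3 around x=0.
7 - 9·x/2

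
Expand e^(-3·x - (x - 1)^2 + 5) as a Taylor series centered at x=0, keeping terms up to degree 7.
461·x^7·e^(4)/5040 + 31·x^6·e^(4)/720 - 41·x^5·e^(4)/120 + x^4·e^(4)/24 + 5·x^3·e^(4)/6 - x^2·e^(4)/2 - x·e^(4) + e^(4)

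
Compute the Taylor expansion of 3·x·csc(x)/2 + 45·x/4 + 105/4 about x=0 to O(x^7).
31·x^6/10080 + 7·x^4/240 + x^2/4 + 45·x/4 + 111/4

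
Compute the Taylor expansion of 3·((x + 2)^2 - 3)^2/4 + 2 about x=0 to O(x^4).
6·x^3 + 27·x^2/2 + 6·x + 11/4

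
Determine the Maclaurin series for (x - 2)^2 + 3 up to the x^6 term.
x^2 - 4·x + 7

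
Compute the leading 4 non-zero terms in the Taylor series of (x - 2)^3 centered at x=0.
x^3 - 6·x^2 + 12·x - 8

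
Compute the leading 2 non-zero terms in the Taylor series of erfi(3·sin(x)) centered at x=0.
17·x^3/√(π) + 6·x/√(π)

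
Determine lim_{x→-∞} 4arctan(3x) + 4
Evaluate the dominant behaviour as x → -∞; each term tends to a finite value or vanishes.
Limit = 4 - 2·π.

Final answer: 4 - 2·π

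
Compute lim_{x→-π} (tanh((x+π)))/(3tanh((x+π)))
Both numerator and denominator → 0 as x → -π; this is a 0/0 indeterminate form.
Expand each to leading order near x = -π: numerator ~ (x + π), denominator ~ 3·(x + π).
The limit of the ratio is 1/3.

Final answer: 1/3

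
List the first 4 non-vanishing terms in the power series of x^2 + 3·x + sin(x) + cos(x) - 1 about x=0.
x^4/24 - x^3/6 + x^2/2 + 4·x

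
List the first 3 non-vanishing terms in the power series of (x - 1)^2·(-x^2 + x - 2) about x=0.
-5·x^2 + 5·x - 2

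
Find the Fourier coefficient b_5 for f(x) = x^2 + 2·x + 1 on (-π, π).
b_5 = (1/π) ∫_{-π}^{π} f(x)·sin(5x) dx.
Evaluate the integral (use parity and integration by parts as needed): b_5 = 4/5.

Final answer: 4/5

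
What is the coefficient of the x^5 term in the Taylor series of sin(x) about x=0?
Expand to order 5: sin(x) = x^5/120 - x^3/6 + x + O(x^6).
The coefficient of x^5 is 1/120.

Final answer: 1/120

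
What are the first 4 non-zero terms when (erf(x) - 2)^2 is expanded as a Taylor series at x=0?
8·x^3/(3·√(π)) + 4·x^2/π - 8·x/√(π) + 4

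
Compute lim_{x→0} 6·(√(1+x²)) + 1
Direct substitution at x = 0 gives 7.

Final answer: 7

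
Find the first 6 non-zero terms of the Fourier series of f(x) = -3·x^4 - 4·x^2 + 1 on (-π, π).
(-128 + 24·π^2)·cos(x) + (5 - 6·π^2)·cos(2·x) + 8·π^2·cos(3·x)/3 + (-3·π^2/2 - 7/16)·cos(4·x) + (256/625 + 24·π^2/25)·cos(5·x) - 3·π^4/5 - 4·π^2/3 + 1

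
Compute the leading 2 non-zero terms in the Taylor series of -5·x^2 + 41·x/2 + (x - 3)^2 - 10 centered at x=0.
29·x/2 - 1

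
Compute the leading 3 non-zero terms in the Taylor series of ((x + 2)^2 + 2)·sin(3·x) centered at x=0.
-24·x^3 + 12·x^2 + 18·x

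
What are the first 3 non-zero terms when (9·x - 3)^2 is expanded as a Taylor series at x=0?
81·x^2 - 54·x + 9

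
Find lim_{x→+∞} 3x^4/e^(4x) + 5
The quotient is an ∞/∞ indeterminate form as x → +∞.
The exponential denominator e^(4x) dominates the polynomial numerator (e^x ≫ x^4 as x → ∞), so the quotient → 0.
Adding the constant: 0 + 5 = 5. Limit = 5.

Final answer: 5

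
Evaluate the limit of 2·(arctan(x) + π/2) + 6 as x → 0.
Direct substitution at x = 0 gives π + 6.

Final answer: π + 6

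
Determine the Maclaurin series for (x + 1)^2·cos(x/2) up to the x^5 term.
x^5/192 - 47·x^4/384 - x^3/4 + 7·x^2/8 + 2·x + 1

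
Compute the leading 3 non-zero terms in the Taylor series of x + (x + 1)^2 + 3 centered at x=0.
x^2 + 3·x + 4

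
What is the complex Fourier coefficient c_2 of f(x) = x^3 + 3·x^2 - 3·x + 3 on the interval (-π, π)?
Compute the real Fourier coefficients first: a_2 = 3, b_2 = 9/2 - π^2.
Then c_2 = (a_2 − i·b_2)/2 = 3/2 - 9·i/4 + i·π^2/2.

Final answer: 3/2 - 9·i/4 + i·π^2/2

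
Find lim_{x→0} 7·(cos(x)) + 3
Direct substitution at x = 0 gives 10.

Final answer: 10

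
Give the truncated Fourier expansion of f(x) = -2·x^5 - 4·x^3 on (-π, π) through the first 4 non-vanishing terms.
(-432 - 4·π^4 + 72·π^2)·sin(x) + (-6·π^2 + 9 + 2·π^4)·sin(2·x) + (-4·π^4/3 - 16/81 + 8·π^2/27)·sin(3·x) + (-9/32 + 3·π^2/4 + π^4)·sin(4·x)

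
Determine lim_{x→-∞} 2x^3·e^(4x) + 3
The product is a 0·∞ indeterminate form at x → -∞.
Rewrite the product as 2x^3 / e^(-4x) (an ∞/∞ form) and apply L'Hôpital, or use the standard hierarchy e^(4|x|) ≫ |x^3| as x → -∞.
The indeterminate product → 0, so the limit = 3.

Final answer: 3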